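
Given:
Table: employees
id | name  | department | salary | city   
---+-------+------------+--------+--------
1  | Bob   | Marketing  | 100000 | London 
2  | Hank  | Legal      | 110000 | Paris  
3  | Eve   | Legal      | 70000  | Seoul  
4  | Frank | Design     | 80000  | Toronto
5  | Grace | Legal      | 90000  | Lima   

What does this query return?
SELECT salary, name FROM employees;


Projecting columns: salary, name

5 rows:
100000, Bob
110000, Hank
70000, Eve
80000, Frank
90000, Grace


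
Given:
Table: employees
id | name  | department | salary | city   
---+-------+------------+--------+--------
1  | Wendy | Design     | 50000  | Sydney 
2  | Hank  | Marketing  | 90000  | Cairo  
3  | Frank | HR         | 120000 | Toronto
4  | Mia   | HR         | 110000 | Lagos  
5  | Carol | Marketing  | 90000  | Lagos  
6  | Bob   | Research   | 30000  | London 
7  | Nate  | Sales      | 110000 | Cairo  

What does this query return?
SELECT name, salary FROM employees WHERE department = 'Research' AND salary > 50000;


Filtering: department = 'Research' AND salary > 50000
Matching: 0 rows

Empty result set (0 rows)


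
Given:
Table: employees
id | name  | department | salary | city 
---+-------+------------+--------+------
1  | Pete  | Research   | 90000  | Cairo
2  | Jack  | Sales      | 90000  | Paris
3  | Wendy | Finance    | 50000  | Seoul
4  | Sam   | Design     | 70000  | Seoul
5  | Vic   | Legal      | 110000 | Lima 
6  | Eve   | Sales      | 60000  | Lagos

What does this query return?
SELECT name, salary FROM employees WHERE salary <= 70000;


Filtering: salary <= 70000
Matching: 3 rows

3 rows:
Wendy, 50000
Sam, 70000
Eve, 60000


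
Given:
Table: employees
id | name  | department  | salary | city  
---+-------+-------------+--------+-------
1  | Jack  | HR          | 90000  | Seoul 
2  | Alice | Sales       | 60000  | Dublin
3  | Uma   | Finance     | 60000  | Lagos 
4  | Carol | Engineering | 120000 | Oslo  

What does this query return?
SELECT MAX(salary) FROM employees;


Salaries: 90000, 60000, 60000, 120000
MAX = 120000

120000


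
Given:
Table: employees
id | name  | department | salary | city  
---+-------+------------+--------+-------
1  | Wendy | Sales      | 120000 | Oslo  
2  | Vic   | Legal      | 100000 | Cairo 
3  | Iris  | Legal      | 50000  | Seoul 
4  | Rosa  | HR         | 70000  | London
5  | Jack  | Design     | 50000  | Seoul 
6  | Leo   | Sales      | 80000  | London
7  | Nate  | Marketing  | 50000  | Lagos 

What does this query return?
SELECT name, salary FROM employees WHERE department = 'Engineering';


Filtering: department = 'Engineering'
Matching rows: 0

Empty result set (0 rows)


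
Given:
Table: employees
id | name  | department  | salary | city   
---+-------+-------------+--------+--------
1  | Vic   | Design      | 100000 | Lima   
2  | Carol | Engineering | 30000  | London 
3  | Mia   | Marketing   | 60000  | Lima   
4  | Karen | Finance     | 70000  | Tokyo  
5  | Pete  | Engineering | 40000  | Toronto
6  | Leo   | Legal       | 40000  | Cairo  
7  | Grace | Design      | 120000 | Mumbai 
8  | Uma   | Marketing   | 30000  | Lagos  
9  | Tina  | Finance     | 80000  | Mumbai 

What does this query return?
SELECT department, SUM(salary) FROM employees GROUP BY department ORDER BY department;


Summing salary within each department:
  Design: 100000 + 120000 = 220000
  Engineering: 30000 + 40000 = 70000
  Finance: 70000 + 80000 = 150000
  Legal: 40000 = 40000
  Marketing: 60000 + 30000 = 90000


5 groups:
Design, 220000
Engineering, 70000
Finance, 150000
Legal, 40000
Marketing, 90000


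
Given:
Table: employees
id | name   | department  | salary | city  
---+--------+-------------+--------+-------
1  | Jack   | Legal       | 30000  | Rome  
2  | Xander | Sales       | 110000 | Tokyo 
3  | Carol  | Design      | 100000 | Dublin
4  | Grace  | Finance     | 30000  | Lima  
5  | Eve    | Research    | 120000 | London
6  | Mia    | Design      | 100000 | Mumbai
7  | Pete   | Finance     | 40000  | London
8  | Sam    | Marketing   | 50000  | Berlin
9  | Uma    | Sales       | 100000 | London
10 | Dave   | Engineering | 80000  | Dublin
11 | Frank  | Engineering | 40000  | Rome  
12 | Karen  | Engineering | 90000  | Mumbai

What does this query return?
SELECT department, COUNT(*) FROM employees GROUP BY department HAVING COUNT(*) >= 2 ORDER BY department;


Groups with count >= 2:
  Design: 2 -> PASS
  Engineering: 3 -> PASS
  Finance: 2 -> PASS
  Sales: 2 -> PASS
  Legal: 1 -> filtered out
  Marketing: 1 -> filtered out
  Research: 1 -> filtered out


4 groups:
Design, 2
Engineering, 3
Finance, 2
Sales, 2


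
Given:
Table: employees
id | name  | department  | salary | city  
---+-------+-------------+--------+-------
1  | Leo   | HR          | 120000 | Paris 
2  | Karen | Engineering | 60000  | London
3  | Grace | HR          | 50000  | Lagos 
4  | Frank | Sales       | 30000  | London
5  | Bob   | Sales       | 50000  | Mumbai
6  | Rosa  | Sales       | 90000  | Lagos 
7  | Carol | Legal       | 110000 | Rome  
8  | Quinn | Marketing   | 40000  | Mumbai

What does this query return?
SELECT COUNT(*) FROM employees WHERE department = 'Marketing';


Counting rows where department = 'Marketing'
  Quinn -> MATCH


1


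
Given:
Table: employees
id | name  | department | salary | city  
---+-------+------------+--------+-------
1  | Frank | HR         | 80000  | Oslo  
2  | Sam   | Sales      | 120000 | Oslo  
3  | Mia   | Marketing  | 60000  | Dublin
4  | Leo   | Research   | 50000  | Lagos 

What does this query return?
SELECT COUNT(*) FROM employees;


COUNT(*) counts all rows

4


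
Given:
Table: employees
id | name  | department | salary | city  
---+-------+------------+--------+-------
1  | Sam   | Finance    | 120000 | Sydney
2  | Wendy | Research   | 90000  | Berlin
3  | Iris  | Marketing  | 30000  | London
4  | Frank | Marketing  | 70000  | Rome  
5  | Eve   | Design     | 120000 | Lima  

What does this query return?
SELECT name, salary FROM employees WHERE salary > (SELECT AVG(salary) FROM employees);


Subquery: AVG(salary) = 86000.0
Filtering: salary > 86000.0
  Sam (120000) -> MATCH
  Wendy (90000) -> MATCH
  Eve (120000) -> MATCH


3 rows:
Sam, 120000
Wendy, 90000
Eve, 120000


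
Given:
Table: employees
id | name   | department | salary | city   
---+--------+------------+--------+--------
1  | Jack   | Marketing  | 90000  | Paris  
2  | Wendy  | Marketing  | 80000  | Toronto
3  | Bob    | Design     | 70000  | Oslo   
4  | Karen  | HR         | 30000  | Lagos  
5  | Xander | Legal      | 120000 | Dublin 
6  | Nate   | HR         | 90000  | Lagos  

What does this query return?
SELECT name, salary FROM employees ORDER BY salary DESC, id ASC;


Sorting by salary DESC, then id ASC for ties

6 rows:
Xander, 120000
Jack, 90000
Nate, 90000
Wendy, 80000
Bob, 70000
Karen, 30000


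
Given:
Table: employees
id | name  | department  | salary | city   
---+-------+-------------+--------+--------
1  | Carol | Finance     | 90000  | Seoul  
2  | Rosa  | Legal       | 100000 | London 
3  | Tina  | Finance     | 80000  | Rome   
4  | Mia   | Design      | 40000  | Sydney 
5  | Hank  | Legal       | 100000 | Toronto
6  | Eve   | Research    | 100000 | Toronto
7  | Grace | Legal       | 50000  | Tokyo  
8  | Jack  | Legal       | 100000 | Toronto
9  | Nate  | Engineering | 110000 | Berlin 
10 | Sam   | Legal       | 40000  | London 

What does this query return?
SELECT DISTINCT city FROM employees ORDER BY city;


All 'city' values (row order): Seoul, London, Rome, Sydney, Toronto, Toronto, Tokyo, Toronto, Berlin, London
Removing duplicates leaves 7 unique value(s).

7 values:
Berlin
London
Rome
Seoul
Sydney
Tokyo
Toronto


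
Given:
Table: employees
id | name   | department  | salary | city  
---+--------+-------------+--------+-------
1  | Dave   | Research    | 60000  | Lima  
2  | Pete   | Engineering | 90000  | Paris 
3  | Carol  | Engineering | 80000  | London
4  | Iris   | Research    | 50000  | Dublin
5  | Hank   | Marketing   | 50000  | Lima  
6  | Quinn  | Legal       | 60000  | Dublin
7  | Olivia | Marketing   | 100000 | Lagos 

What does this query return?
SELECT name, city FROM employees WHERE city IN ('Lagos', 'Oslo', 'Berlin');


Filtering: city IN ('Lagos', 'Oslo', 'Berlin')
Matching: 1 rows

1 rows:
Olivia, Lagos


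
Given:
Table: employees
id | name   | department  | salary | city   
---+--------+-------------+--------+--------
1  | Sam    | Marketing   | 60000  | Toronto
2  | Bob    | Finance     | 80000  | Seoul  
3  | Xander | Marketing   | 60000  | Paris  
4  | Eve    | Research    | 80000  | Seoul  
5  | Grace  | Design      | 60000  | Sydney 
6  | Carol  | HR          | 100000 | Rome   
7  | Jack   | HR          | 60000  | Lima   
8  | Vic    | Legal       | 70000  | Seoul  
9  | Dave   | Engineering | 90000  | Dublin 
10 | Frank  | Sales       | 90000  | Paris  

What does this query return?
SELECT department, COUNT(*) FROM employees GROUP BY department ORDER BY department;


Assigning each row to its department group:
  Sam -> Marketing
  Bob -> Finance
  Xander -> Marketing
  Eve -> Research
  Grace -> Design
  Carol -> HR
  Jack -> HR
  Vic -> Legal
  Dave -> Engineering
  Frank -> Sales


8 groups:
Design, 1
Engineering, 1
Finance, 1
HR, 2
Legal, 1
Marketing, 2
Research, 1
Sales, 1


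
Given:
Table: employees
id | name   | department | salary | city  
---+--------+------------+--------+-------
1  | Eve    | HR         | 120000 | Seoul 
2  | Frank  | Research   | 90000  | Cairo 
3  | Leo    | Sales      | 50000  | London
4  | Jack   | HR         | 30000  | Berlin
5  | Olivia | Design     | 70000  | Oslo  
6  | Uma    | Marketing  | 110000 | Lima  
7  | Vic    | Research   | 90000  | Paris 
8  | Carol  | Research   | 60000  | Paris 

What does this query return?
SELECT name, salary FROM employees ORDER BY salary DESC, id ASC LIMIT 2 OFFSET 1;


Sort by salary DESC (id ASC tiebreak), then skip 1 and take 2
Rows 2 through 3

2 rows:
Uma, 110000
Frank, 90000


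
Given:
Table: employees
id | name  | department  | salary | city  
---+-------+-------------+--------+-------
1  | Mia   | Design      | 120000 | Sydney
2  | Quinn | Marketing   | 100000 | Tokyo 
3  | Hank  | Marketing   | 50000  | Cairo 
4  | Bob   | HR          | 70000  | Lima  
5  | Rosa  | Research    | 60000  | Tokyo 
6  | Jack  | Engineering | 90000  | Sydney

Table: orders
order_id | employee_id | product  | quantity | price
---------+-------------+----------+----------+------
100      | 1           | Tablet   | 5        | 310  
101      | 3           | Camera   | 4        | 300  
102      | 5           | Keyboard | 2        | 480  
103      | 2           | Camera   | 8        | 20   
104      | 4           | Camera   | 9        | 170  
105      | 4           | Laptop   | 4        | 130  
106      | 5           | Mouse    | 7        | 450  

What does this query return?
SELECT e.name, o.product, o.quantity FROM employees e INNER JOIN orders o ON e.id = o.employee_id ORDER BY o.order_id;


Joining employees.id = orders.employee_id:
  employee Mia (id=1) -> order Tablet
  employee Hank (id=3) -> order Camera
  employee Rosa (id=5) -> order Keyboard
  employee Quinn (id=2) -> order Camera
  employee Bob (id=4) -> order Camera
  employee Bob (id=4) -> order Laptop
  employee Rosa (id=5) -> order Mouse


7 rows:
Mia, Tablet, 5
Hank, Camera, 4
Rosa, Keyboard, 2
Quinn, Camera, 8
Bob, Camera, 9
Bob, Laptop, 4
Rosa, Mouse, 7


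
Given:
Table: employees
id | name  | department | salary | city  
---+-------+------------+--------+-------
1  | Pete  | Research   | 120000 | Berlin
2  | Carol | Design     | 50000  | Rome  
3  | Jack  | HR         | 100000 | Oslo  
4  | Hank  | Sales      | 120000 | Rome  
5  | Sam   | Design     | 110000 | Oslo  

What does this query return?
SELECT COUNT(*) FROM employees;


COUNT(*) counts all rows

5


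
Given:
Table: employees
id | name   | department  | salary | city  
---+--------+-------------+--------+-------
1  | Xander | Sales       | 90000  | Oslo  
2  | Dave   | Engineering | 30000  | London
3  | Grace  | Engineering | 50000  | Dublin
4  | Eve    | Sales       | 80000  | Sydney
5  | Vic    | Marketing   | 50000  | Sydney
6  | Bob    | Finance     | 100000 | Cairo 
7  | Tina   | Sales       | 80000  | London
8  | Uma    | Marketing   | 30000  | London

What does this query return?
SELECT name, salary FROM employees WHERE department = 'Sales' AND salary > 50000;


Filtering: department = 'Sales' AND salary > 50000
Matching: 3 rows

3 rows:
Xander, 90000
Eve, 80000
Tina, 80000


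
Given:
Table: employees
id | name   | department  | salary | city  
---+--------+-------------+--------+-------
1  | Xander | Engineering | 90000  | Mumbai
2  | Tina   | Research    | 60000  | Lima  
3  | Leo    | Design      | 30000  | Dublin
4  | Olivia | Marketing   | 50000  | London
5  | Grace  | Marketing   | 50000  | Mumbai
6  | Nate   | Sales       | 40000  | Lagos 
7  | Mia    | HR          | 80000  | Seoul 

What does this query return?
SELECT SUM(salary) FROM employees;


SUM(salary) = 90000 + 60000 + 30000 + 50000 + 50000 + 40000 + 80000 = 400000

400000


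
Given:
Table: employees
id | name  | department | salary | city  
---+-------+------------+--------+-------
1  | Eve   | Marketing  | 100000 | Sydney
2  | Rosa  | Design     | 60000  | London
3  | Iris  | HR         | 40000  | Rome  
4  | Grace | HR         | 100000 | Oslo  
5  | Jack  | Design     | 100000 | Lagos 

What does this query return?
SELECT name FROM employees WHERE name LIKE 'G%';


LIKE 'G%' matches names starting with 'G'
Matching: 1

1 rows:
Grace


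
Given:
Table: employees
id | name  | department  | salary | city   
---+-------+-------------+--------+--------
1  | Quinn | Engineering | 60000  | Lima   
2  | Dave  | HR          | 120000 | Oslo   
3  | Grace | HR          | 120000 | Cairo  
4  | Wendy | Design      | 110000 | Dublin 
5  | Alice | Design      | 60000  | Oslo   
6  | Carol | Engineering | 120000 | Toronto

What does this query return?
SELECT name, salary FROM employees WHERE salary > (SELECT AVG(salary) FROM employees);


Subquery: AVG(salary) = 98333.33
Filtering: salary > 98333.33
  Dave (120000) -> MATCH
  Grace (120000) -> MATCH
  Wendy (110000) -> MATCH
  Carol (120000) -> MATCH


4 rows:
Dave, 120000
Grace, 120000
Wendy, 110000
Carol, 120000


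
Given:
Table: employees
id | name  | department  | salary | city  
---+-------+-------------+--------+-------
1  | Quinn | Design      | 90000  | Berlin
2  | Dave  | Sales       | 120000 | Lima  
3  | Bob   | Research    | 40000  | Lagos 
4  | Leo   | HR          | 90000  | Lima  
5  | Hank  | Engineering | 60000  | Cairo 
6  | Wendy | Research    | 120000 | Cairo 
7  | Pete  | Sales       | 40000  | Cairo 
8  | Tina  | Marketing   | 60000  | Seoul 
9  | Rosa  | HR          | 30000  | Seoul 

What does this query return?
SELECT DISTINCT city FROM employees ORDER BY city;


All 'city' values (row order): Berlin, Lima, Lagos, Lima, Cairo, Cairo, Cairo, Seoul, Seoul
Removing duplicates leaves 5 unique value(s).

5 values:
Berlin
Cairo
Lagos
Lima
Seoul


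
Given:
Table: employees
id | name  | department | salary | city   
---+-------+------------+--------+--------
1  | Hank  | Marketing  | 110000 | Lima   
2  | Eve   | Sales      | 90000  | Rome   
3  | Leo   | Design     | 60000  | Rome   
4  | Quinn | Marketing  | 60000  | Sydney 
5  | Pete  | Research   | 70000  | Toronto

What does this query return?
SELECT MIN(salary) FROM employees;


Salaries: 110000, 90000, 60000, 60000, 70000
MIN = 60000

60000


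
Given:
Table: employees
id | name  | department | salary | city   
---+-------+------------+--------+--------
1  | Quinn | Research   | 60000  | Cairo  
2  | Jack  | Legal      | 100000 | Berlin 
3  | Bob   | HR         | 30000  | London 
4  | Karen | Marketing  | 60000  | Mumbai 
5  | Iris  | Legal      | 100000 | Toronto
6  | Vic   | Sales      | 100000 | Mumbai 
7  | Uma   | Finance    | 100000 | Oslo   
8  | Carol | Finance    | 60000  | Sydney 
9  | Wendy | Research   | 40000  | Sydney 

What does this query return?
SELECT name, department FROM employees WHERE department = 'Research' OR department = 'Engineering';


Filtering: department = 'Research' OR 'Engineering'
Matching: 2 rows

2 rows:
Quinn, Research
Wendy, Research


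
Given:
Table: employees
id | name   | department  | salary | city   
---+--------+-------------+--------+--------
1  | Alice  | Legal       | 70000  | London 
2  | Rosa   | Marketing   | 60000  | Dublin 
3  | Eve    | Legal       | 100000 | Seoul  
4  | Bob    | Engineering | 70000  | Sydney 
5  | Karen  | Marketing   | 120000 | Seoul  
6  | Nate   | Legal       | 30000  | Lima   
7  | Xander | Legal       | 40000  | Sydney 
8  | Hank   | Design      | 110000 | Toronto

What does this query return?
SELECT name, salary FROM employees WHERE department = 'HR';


Filtering: department = 'HR'
Matching rows: 0

Empty result set (0 rows)


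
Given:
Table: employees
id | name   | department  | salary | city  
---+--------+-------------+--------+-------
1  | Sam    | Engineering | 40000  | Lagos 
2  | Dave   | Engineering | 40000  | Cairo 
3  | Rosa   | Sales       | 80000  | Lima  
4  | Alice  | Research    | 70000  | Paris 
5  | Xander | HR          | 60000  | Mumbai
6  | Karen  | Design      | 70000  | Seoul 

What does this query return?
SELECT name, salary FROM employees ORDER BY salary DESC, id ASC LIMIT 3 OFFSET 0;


Sort by salary DESC (id ASC tiebreak), then skip 0 and take 3
Rows 1 through 3

3 rows:
Rosa, 80000
Alice, 70000
Karen, 70000


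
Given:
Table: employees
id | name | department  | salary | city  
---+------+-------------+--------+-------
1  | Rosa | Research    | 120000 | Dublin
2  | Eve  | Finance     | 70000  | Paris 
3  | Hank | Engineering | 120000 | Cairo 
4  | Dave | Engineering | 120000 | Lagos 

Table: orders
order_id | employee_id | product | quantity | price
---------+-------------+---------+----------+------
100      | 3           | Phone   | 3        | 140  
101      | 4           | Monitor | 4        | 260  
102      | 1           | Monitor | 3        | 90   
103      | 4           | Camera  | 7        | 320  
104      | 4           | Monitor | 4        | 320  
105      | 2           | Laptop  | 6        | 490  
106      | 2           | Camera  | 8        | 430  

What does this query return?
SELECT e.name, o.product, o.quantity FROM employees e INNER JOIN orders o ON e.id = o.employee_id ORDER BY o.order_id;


Joining employees.id = orders.employee_id:
  employee Hank (id=3) -> order Phone
  employee Dave (id=4) -> order Monitor
  employee Rosa (id=1) -> order Monitor
  employee Dave (id=4) -> order Camera
  employee Dave (id=4) -> order Monitor
  employee Eve (id=2) -> order Laptop
  employee Eve (id=2) -> order Camera


7 rows:
Hank, Phone, 3
Dave, Monitor, 4
Rosa, Monitor, 3
Dave, Camera, 7
Dave, Monitor, 4
Eve, Laptop, 6
Eve, Camera, 8


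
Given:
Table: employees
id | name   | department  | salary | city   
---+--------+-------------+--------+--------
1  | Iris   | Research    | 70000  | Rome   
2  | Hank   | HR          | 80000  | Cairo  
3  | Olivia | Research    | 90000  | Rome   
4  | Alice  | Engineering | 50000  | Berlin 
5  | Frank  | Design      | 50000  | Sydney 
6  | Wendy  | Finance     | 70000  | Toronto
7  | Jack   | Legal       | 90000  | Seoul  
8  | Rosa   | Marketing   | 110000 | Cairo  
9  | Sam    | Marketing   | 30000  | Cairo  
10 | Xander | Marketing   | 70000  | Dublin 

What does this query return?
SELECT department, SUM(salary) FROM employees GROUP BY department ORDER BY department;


Summing salary within each department:
  Design: 50000 = 50000
  Engineering: 50000 = 50000
  Finance: 70000 = 70000
  HR: 80000 = 80000
  Legal: 90000 = 90000
  Marketing: 110000 + 30000 + 70000 = 210000
  Research: 70000 + 90000 = 160000


7 groups:
Design, 50000
Engineering, 50000
Finance, 70000
HR, 80000
Legal, 90000
Marketing, 210000
Research, 160000


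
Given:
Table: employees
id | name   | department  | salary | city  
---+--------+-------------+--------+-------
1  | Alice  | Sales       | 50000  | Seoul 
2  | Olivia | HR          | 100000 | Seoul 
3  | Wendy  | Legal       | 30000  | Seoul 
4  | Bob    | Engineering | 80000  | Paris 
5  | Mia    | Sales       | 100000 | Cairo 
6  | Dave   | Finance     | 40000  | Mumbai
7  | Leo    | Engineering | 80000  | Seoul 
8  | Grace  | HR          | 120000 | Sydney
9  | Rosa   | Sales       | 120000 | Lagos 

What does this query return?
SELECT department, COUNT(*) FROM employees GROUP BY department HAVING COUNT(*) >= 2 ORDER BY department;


Groups with count >= 2:
  Engineering: 2 -> PASS
  HR: 2 -> PASS
  Sales: 3 -> PASS
  Finance: 1 -> filtered out
  Legal: 1 -> filtered out


3 groups:
Engineering, 2
HR, 2
Sales, 3


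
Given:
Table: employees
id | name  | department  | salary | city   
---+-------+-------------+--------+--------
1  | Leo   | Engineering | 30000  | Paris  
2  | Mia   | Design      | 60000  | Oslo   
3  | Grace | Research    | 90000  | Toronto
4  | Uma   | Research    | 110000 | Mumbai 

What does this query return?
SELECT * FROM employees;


SELECT * returns all 4 rows with all columns

4 rows:
1, Leo, Engineering, 30000, Paris
2, Mia, Design, 60000, Oslo
3, Grace, Research, 90000, Toronto
4, Uma, Research, 110000, Mumbai


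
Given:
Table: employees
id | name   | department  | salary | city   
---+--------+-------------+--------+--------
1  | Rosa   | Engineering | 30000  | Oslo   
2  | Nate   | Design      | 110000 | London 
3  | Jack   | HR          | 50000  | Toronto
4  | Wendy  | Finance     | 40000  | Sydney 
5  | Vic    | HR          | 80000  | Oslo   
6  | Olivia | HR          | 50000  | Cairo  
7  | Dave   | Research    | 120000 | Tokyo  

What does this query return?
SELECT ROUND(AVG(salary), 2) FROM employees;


SUM(salary) = 480000
COUNT = 7
ROUND(AVG, 2) = ROUND(480000 / 7, 2) = 68571.43

68571.43


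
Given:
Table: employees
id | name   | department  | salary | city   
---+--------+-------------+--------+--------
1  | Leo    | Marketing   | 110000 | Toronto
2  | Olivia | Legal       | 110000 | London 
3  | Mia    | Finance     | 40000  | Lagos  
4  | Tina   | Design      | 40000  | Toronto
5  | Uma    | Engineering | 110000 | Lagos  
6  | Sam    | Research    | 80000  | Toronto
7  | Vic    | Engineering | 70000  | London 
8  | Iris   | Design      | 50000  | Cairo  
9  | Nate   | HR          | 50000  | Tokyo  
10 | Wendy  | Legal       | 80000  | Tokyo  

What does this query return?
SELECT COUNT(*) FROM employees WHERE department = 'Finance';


Counting rows where department = 'Finance'
  Mia -> MATCH


1


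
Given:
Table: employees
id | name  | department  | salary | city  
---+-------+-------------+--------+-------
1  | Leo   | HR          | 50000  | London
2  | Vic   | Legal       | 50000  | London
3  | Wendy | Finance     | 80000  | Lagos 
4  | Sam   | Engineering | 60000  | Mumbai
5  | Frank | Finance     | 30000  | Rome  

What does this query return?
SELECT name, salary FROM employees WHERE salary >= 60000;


Filtering: salary >= 60000
Matching: 2 rows

2 rows:
Wendy, 80000
Sam, 60000


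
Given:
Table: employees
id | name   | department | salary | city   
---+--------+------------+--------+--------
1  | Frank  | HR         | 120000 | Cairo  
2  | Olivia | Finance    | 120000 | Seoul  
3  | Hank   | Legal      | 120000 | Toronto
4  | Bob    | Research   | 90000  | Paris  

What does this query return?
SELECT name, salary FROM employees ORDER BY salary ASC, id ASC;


Sorting by salary ASC, then id ASC for ties

4 rows:
Bob, 90000
Frank, 120000
Olivia, 120000
Hank, 120000


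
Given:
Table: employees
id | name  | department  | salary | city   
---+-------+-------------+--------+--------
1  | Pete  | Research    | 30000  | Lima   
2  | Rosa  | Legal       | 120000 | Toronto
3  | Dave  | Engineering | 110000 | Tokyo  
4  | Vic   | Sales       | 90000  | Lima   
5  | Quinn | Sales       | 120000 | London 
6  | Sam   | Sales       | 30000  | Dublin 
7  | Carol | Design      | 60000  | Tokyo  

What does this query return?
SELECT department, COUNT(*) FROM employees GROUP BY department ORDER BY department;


Assigning each row to its department group:
  Pete -> Research
  Rosa -> Legal
  Dave -> Engineering
  Vic -> Sales
  Quinn -> Sales
  Sam -> Sales
  Carol -> Design


5 groups:
Design, 1
Engineering, 1
Legal, 1
Research, 1
Sales, 3


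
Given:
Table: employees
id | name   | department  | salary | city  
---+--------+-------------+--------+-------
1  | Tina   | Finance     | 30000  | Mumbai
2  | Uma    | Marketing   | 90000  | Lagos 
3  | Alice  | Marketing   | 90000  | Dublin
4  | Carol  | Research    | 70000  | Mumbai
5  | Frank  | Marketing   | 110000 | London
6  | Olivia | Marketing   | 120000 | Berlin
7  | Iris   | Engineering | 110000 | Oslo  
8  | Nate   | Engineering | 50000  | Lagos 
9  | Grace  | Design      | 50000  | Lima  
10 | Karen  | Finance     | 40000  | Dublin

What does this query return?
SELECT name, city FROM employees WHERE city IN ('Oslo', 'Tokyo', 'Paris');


Filtering: city IN ('Oslo', 'Tokyo', 'Paris')
Matching: 1 rows

1 rows:
Iris, Oslo


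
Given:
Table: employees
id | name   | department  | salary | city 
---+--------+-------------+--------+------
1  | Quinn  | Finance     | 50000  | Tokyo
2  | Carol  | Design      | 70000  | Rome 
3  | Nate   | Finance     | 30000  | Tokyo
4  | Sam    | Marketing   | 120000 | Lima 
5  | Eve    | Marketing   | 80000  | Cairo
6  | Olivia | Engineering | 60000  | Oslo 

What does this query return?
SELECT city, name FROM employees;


Projecting columns: city, name

6 rows:
Tokyo, Quinn
Rome, Carol
Tokyo, Nate
Lima, Sam
Cairo, Eve
Oslo, Olivia


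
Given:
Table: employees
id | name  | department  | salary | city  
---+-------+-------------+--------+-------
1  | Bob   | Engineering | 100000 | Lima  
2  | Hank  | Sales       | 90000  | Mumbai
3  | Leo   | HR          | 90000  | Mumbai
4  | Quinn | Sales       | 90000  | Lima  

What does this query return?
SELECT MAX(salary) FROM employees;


Salaries: 100000, 90000, 90000, 90000
MAX = 100000

100000


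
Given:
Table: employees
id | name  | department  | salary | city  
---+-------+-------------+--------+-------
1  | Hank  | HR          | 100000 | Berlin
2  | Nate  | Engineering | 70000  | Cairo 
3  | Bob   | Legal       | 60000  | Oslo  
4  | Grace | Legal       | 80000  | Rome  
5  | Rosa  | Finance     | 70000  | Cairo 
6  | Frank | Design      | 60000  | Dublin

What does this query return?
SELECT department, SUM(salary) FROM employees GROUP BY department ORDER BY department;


Summing salary within each department:
  Design: 60000 = 60000
  Engineering: 70000 = 70000
  Finance: 70000 = 70000
  HR: 100000 = 100000
  Legal: 60000 + 80000 = 140000


5 groups:
Design, 60000
Engineering, 70000
Finance, 70000
HR, 100000
Legal, 140000


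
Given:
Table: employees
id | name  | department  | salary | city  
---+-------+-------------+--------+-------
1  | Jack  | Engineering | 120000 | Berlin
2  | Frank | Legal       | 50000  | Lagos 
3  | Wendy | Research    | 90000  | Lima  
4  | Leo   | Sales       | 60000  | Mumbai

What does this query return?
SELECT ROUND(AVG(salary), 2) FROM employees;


SUM(salary) = 320000
COUNT = 4
ROUND(AVG, 2) = ROUND(320000 / 4, 2) = 80000.0

80000.0


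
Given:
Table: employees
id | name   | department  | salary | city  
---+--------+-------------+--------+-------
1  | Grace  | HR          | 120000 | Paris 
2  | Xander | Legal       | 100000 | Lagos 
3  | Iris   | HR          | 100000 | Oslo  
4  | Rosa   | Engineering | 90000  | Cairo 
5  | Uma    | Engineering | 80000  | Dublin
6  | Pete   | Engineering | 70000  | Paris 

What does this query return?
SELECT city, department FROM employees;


Projecting columns: city, department

6 rows:
Paris, HR
Lagos, Legal
Oslo, HR
Cairo, Engineering
Dublin, Engineering
Paris, Engineering


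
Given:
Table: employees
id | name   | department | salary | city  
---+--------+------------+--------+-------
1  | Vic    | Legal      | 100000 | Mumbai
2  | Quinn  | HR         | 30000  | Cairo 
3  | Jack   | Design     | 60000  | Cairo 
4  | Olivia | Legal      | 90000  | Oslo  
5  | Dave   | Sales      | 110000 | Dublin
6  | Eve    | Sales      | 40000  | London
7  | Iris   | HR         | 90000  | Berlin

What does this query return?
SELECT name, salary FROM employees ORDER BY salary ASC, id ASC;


Sorting by salary ASC, then id ASC for ties

7 rows:
Quinn, 30000
Eve, 40000
Jack, 60000
Olivia, 90000
Iris, 90000
Vic, 100000
Dave, 110000


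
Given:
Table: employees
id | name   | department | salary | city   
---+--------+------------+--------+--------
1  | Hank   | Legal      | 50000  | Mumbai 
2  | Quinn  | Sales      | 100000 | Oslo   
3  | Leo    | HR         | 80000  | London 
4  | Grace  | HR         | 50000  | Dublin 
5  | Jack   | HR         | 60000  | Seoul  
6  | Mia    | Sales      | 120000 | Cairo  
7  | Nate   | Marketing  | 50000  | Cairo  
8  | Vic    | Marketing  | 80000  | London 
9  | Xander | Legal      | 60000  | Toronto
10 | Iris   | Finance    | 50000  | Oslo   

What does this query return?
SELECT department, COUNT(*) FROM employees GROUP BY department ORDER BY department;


Assigning each row to its department group:
  Hank -> Legal
  Quinn -> Sales
  Leo -> HR
  Grace -> HR
  Jack -> HR
  Mia -> Sales
  Nate -> Marketing
  Vic -> Marketing
  Xander -> Legal
  Iris -> Finance


5 groups:
Finance, 1
HR, 3
Legal, 2
Marketing, 2
Sales, 2


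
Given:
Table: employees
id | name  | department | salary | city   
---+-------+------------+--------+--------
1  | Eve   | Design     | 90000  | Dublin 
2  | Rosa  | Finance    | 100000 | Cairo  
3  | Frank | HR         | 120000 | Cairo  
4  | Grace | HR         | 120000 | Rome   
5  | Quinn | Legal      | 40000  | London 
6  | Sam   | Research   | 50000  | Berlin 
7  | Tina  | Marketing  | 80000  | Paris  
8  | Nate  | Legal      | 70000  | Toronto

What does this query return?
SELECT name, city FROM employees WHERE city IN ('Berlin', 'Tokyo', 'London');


Filtering: city IN ('Berlin', 'Tokyo', 'London')
Matching: 2 rows

2 rows:
Quinn, London
Sam, Berlin


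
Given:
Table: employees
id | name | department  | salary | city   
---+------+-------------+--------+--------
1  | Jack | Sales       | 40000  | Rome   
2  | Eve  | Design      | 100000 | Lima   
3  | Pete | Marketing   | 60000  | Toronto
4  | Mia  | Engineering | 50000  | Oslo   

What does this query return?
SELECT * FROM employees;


SELECT * returns all 4 rows with all columns

4 rows:
1, Jack, Sales, 40000, Rome
2, Eve, Design, 100000, Lima
3, Pete, Marketing, 60000, Toronto
4, Mia, Engineering, 50000, Oslo


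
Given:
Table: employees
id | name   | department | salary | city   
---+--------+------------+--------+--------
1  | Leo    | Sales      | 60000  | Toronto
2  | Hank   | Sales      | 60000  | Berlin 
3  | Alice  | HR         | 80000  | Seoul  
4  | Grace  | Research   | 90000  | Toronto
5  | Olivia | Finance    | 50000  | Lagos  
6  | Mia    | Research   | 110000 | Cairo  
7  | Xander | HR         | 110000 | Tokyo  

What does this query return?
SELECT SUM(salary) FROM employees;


SUM(salary) = 60000 + 60000 + 80000 + 90000 + 50000 + 110000 + 110000 = 560000

560000


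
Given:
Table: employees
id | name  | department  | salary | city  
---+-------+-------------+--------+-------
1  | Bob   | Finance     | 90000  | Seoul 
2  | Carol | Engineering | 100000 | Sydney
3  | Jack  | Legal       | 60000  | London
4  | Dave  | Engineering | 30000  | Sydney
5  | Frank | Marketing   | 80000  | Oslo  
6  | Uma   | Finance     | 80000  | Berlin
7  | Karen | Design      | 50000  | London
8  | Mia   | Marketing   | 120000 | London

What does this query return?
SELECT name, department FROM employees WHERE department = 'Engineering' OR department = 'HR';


Filtering: department = 'Engineering' OR 'HR'
Matching: 2 rows

2 rows:
Carol, Engineering
Dave, Engineering


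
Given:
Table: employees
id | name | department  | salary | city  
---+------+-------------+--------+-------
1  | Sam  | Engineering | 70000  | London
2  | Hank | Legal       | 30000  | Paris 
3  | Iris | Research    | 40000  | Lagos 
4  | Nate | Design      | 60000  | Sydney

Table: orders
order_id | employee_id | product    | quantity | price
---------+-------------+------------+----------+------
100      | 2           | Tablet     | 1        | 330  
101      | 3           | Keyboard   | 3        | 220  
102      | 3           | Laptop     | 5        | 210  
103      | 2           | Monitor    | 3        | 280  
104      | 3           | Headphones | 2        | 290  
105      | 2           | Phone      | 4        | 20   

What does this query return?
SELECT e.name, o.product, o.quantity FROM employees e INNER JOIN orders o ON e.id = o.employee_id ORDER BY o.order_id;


Joining employees.id = orders.employee_id:
  employee Hank (id=2) -> order Tablet
  employee Iris (id=3) -> order Keyboard
  employee Iris (id=3) -> order Laptop
  employee Hank (id=2) -> order Monitor
  employee Iris (id=3) -> order Headphones
  employee Hank (id=2) -> order Phone


6 rows:
Hank, Tablet, 1
Iris, Keyboard, 3
Iris, Laptop, 5
Hank, Monitor, 3
Iris, Headphones, 2
Hank, Phone, 4


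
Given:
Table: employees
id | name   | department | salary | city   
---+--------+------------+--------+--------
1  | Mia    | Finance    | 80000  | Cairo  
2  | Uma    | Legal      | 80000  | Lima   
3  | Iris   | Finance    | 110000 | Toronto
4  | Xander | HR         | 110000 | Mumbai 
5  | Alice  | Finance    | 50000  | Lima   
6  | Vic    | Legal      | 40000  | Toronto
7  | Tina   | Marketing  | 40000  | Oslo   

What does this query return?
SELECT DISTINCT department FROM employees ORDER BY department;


All 'department' values (row order): Finance, Legal, Finance, HR, Finance, Legal, Marketing
Removing duplicates leaves 4 unique value(s).

4 values:
Finance
HR
Legal
Marketing


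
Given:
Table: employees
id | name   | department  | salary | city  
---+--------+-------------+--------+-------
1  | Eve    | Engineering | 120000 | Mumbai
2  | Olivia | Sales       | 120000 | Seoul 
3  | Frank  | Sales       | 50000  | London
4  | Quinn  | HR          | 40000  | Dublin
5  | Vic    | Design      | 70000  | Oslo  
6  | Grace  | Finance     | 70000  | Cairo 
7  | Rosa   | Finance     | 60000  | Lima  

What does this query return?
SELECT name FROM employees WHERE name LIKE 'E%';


LIKE 'E%' matches names starting with 'E'
Matching: 1

1 rows:
Eve


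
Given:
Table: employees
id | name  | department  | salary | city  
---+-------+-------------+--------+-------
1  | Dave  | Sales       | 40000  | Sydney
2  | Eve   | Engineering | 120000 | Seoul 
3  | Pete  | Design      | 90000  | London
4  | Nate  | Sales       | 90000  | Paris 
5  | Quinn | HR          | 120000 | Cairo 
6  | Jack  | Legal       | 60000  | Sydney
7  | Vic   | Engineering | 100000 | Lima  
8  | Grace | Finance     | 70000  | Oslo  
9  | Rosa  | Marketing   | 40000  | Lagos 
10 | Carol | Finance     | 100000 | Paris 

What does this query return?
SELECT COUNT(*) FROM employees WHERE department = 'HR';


Counting rows where department = 'HR'
  Quinn -> MATCH


1


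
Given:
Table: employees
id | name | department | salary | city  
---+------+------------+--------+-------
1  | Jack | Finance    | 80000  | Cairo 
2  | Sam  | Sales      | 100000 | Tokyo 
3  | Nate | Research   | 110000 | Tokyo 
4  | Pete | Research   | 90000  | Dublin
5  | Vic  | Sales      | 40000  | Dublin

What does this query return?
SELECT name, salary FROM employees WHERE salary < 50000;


Filtering: salary < 50000
Matching: 1 rows

1 rows:
Vic, 40000


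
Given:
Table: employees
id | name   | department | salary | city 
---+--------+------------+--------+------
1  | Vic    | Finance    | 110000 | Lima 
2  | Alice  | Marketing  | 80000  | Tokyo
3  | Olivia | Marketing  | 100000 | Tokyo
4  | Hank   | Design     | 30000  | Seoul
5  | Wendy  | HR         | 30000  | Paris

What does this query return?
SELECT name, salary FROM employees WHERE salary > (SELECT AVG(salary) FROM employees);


Subquery: AVG(salary) = 70000.0
Filtering: salary > 70000.0
  Vic (110000) -> MATCH
  Alice (80000) -> MATCH
  Olivia (100000) -> MATCH


3 rows:
Vic, 110000
Alice, 80000
Olivia, 100000


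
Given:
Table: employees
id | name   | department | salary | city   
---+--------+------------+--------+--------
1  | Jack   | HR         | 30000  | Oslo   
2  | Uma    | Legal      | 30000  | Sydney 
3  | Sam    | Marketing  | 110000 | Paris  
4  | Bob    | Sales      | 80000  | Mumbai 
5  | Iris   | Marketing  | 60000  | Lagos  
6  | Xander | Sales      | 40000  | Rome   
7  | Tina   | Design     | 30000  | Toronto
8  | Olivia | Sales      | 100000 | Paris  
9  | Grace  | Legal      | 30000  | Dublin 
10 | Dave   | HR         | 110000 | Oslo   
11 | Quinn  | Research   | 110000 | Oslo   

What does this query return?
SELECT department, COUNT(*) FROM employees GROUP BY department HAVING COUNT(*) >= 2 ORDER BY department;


Groups with count >= 2:
  HR: 2 -> PASS
  Legal: 2 -> PASS
  Marketing: 2 -> PASS
  Sales: 3 -> PASS
  Design: 1 -> filtered out
  Research: 1 -> filtered out


4 groups:
HR, 2
Legal, 2
Marketing, 2
Sales, 3


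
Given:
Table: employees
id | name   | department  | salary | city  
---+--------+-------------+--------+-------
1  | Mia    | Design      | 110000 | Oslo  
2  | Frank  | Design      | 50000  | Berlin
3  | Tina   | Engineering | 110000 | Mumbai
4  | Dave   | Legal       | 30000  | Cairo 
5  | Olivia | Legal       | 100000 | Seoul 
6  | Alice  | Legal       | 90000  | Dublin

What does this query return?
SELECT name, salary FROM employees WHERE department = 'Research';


Filtering: department = 'Research'
Matching rows: 0

Empty result set (0 rows)


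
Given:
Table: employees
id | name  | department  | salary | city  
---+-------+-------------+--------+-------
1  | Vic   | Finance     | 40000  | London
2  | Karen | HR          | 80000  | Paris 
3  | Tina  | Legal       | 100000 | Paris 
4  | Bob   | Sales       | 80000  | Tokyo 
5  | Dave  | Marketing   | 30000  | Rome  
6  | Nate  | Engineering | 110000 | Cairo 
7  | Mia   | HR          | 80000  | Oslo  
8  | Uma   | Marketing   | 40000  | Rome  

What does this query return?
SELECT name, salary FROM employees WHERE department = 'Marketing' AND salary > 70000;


Filtering: department = 'Marketing' AND salary > 70000
Matching: 0 rows

Empty result set (0 rows)


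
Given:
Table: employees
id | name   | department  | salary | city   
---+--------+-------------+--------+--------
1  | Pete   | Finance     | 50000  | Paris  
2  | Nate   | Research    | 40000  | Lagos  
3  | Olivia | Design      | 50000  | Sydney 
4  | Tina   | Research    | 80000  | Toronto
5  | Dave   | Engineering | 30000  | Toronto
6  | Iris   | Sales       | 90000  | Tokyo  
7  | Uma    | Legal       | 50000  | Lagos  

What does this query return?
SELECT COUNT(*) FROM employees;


COUNT(*) counts all rows

7


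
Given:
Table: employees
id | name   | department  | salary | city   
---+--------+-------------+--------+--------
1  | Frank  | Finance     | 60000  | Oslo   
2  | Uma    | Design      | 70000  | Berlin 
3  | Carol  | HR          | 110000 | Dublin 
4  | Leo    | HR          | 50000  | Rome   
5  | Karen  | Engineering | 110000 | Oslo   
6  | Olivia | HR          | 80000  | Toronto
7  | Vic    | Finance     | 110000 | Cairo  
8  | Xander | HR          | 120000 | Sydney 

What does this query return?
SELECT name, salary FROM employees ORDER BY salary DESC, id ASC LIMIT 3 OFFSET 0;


Sort by salary DESC (id ASC tiebreak), then skip 0 and take 3
Rows 1 through 3

3 rows:
Xander, 120000
Carol, 110000
Karen, 110000


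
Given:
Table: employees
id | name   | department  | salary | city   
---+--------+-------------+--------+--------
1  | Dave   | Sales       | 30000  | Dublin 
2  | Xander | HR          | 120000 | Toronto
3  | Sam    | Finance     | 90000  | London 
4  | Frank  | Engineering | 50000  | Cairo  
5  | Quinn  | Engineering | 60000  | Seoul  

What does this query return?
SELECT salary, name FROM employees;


Projecting columns: salary, name

5 rows:
30000, Dave
120000, Xander
90000, Sam
50000, Frank
60000, Quinn
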